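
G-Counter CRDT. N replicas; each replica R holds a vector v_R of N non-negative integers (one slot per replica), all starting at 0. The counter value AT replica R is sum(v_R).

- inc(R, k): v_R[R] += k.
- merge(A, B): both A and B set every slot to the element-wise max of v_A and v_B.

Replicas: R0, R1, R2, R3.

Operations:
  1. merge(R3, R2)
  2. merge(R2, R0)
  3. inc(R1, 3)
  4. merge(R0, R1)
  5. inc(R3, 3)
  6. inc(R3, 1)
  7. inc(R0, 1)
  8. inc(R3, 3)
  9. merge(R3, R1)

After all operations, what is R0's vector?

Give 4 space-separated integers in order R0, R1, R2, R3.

Answer: 1 3 0 0

Derivation:
Op 1: merge R3<->R2 -> R3=(0,0,0,0) R2=(0,0,0,0)
Op 2: merge R2<->R0 -> R2=(0,0,0,0) R0=(0,0,0,0)
Op 3: inc R1 by 3 -> R1=(0,3,0,0) value=3
Op 4: merge R0<->R1 -> R0=(0,3,0,0) R1=(0,3,0,0)
Op 5: inc R3 by 3 -> R3=(0,0,0,3) value=3
Op 6: inc R3 by 1 -> R3=(0,0,0,4) value=4
Op 7: inc R0 by 1 -> R0=(1,3,0,0) value=4
Op 8: inc R3 by 3 -> R3=(0,0,0,7) value=7
Op 9: merge R3<->R1 -> R3=(0,3,0,7) R1=(0,3,0,7)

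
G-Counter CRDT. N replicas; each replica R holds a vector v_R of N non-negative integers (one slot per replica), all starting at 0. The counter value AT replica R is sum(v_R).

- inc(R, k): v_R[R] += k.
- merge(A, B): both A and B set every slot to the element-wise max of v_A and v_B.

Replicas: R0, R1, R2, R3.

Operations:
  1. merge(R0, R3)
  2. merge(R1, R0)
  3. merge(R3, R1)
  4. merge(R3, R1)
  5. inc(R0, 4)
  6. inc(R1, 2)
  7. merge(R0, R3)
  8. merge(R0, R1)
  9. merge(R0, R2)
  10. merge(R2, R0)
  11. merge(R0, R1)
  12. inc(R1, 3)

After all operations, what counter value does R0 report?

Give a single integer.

Op 1: merge R0<->R3 -> R0=(0,0,0,0) R3=(0,0,0,0)
Op 2: merge R1<->R0 -> R1=(0,0,0,0) R0=(0,0,0,0)
Op 3: merge R3<->R1 -> R3=(0,0,0,0) R1=(0,0,0,0)
Op 4: merge R3<->R1 -> R3=(0,0,0,0) R1=(0,0,0,0)
Op 5: inc R0 by 4 -> R0=(4,0,0,0) value=4
Op 6: inc R1 by 2 -> R1=(0,2,0,0) value=2
Op 7: merge R0<->R3 -> R0=(4,0,0,0) R3=(4,0,0,0)
Op 8: merge R0<->R1 -> R0=(4,2,0,0) R1=(4,2,0,0)
Op 9: merge R0<->R2 -> R0=(4,2,0,0) R2=(4,2,0,0)
Op 10: merge R2<->R0 -> R2=(4,2,0,0) R0=(4,2,0,0)
Op 11: merge R0<->R1 -> R0=(4,2,0,0) R1=(4,2,0,0)
Op 12: inc R1 by 3 -> R1=(4,5,0,0) value=9

Answer: 6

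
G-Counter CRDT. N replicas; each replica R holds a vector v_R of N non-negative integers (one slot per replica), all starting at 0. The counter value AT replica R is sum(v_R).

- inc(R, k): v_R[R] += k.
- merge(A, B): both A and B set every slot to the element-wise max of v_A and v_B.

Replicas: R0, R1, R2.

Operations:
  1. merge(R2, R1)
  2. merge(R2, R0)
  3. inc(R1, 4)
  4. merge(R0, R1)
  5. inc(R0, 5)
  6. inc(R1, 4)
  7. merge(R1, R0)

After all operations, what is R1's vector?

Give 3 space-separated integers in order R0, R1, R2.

Answer: 5 8 0

Derivation:
Op 1: merge R2<->R1 -> R2=(0,0,0) R1=(0,0,0)
Op 2: merge R2<->R0 -> R2=(0,0,0) R0=(0,0,0)
Op 3: inc R1 by 4 -> R1=(0,4,0) value=4
Op 4: merge R0<->R1 -> R0=(0,4,0) R1=(0,4,0)
Op 5: inc R0 by 5 -> R0=(5,4,0) value=9
Op 6: inc R1 by 4 -> R1=(0,8,0) value=8
Op 7: merge R1<->R0 -> R1=(5,8,0) R0=(5,8,0)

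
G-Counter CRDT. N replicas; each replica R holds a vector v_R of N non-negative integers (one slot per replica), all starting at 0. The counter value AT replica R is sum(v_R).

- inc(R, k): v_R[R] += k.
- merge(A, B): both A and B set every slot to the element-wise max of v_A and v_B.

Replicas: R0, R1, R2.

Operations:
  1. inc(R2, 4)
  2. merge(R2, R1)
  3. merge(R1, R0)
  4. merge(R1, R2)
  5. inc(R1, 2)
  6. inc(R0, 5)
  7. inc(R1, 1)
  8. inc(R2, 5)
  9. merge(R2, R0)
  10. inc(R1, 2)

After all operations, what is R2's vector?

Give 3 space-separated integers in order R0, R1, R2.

Answer: 5 0 9

Derivation:
Op 1: inc R2 by 4 -> R2=(0,0,4) value=4
Op 2: merge R2<->R1 -> R2=(0,0,4) R1=(0,0,4)
Op 3: merge R1<->R0 -> R1=(0,0,4) R0=(0,0,4)
Op 4: merge R1<->R2 -> R1=(0,0,4) R2=(0,0,4)
Op 5: inc R1 by 2 -> R1=(0,2,4) value=6
Op 6: inc R0 by 5 -> R0=(5,0,4) value=9
Op 7: inc R1 by 1 -> R1=(0,3,4) value=7
Op 8: inc R2 by 5 -> R2=(0,0,9) value=9
Op 9: merge R2<->R0 -> R2=(5,0,9) R0=(5,0,9)
Op 10: inc R1 by 2 -> R1=(0,5,4) value=9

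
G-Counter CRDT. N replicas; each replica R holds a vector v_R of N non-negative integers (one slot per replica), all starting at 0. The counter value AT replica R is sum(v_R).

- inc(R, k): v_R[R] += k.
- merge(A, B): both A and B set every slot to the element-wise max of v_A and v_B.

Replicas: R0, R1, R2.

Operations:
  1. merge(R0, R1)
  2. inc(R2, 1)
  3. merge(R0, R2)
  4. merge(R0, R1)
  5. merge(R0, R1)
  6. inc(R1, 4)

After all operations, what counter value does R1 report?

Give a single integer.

Op 1: merge R0<->R1 -> R0=(0,0,0) R1=(0,0,0)
Op 2: inc R2 by 1 -> R2=(0,0,1) value=1
Op 3: merge R0<->R2 -> R0=(0,0,1) R2=(0,0,1)
Op 4: merge R0<->R1 -> R0=(0,0,1) R1=(0,0,1)
Op 5: merge R0<->R1 -> R0=(0,0,1) R1=(0,0,1)
Op 6: inc R1 by 4 -> R1=(0,4,1) value=5

Answer: 5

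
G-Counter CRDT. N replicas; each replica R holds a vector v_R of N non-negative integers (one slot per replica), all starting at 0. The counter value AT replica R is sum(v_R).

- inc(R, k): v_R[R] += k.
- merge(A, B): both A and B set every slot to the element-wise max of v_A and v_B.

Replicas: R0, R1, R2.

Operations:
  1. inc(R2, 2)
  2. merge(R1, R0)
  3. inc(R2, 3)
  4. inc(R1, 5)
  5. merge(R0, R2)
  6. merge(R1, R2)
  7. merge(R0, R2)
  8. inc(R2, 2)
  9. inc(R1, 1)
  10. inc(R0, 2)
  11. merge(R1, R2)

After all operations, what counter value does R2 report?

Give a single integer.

Answer: 13

Derivation:
Op 1: inc R2 by 2 -> R2=(0,0,2) value=2
Op 2: merge R1<->R0 -> R1=(0,0,0) R0=(0,0,0)
Op 3: inc R2 by 3 -> R2=(0,0,5) value=5
Op 4: inc R1 by 5 -> R1=(0,5,0) value=5
Op 5: merge R0<->R2 -> R0=(0,0,5) R2=(0,0,5)
Op 6: merge R1<->R2 -> R1=(0,5,5) R2=(0,5,5)
Op 7: merge R0<->R2 -> R0=(0,5,5) R2=(0,5,5)
Op 8: inc R2 by 2 -> R2=(0,5,7) value=12
Op 9: inc R1 by 1 -> R1=(0,6,5) value=11
Op 10: inc R0 by 2 -> R0=(2,5,5) value=12
Op 11: merge R1<->R2 -> R1=(0,6,7) R2=(0,6,7)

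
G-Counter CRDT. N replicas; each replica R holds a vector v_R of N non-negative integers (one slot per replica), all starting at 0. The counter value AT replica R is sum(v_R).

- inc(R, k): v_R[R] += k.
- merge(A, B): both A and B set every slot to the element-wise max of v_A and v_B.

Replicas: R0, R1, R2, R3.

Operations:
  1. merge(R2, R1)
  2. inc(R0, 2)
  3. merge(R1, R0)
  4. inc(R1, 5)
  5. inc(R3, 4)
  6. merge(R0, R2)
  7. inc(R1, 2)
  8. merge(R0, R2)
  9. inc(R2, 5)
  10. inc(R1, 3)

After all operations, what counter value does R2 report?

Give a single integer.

Answer: 7

Derivation:
Op 1: merge R2<->R1 -> R2=(0,0,0,0) R1=(0,0,0,0)
Op 2: inc R0 by 2 -> R0=(2,0,0,0) value=2
Op 3: merge R1<->R0 -> R1=(2,0,0,0) R0=(2,0,0,0)
Op 4: inc R1 by 5 -> R1=(2,5,0,0) value=7
Op 5: inc R3 by 4 -> R3=(0,0,0,4) value=4
Op 6: merge R0<->R2 -> R0=(2,0,0,0) R2=(2,0,0,0)
Op 7: inc R1 by 2 -> R1=(2,7,0,0) value=9
Op 8: merge R0<->R2 -> R0=(2,0,0,0) R2=(2,0,0,0)
Op 9: inc R2 by 5 -> R2=(2,0,5,0) value=7
Op 10: inc R1 by 3 -> R1=(2,10,0,0) value=12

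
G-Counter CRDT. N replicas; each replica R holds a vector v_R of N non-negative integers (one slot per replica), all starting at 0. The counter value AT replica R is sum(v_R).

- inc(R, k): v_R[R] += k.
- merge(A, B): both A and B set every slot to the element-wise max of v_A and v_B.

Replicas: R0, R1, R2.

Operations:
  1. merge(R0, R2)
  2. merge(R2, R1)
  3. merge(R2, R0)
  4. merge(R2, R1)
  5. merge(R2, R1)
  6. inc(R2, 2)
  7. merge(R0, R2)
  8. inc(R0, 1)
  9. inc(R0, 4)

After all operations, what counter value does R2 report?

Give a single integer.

Op 1: merge R0<->R2 -> R0=(0,0,0) R2=(0,0,0)
Op 2: merge R2<->R1 -> R2=(0,0,0) R1=(0,0,0)
Op 3: merge R2<->R0 -> R2=(0,0,0) R0=(0,0,0)
Op 4: merge R2<->R1 -> R2=(0,0,0) R1=(0,0,0)
Op 5: merge R2<->R1 -> R2=(0,0,0) R1=(0,0,0)
Op 6: inc R2 by 2 -> R2=(0,0,2) value=2
Op 7: merge R0<->R2 -> R0=(0,0,2) R2=(0,0,2)
Op 8: inc R0 by 1 -> R0=(1,0,2) value=3
Op 9: inc R0 by 4 -> R0=(5,0,2) value=7

Answer: 2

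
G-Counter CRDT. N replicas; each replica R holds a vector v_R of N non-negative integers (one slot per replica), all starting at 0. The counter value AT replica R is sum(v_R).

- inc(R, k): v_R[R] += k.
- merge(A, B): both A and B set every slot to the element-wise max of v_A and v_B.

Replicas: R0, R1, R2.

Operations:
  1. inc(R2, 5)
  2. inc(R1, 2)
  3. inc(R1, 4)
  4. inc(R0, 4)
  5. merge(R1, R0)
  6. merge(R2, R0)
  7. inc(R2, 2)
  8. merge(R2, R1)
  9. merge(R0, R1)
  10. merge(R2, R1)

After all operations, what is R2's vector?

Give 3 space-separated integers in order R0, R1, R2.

Answer: 4 6 7

Derivation:
Op 1: inc R2 by 5 -> R2=(0,0,5) value=5
Op 2: inc R1 by 2 -> R1=(0,2,0) value=2
Op 3: inc R1 by 4 -> R1=(0,6,0) value=6
Op 4: inc R0 by 4 -> R0=(4,0,0) value=4
Op 5: merge R1<->R0 -> R1=(4,6,0) R0=(4,6,0)
Op 6: merge R2<->R0 -> R2=(4,6,5) R0=(4,6,5)
Op 7: inc R2 by 2 -> R2=(4,6,7) value=17
Op 8: merge R2<->R1 -> R2=(4,6,7) R1=(4,6,7)
Op 9: merge R0<->R1 -> R0=(4,6,7) R1=(4,6,7)
Op 10: merge R2<->R1 -> R2=(4,6,7) R1=(4,6,7)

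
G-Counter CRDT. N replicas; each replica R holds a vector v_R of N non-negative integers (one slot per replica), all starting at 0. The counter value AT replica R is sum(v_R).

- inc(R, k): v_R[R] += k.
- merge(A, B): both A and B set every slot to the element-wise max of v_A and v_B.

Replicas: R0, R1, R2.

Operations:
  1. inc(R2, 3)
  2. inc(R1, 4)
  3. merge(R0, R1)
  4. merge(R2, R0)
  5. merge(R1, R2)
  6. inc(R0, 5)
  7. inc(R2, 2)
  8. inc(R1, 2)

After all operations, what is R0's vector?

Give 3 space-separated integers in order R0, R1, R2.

Op 1: inc R2 by 3 -> R2=(0,0,3) value=3
Op 2: inc R1 by 4 -> R1=(0,4,0) value=4
Op 3: merge R0<->R1 -> R0=(0,4,0) R1=(0,4,0)
Op 4: merge R2<->R0 -> R2=(0,4,3) R0=(0,4,3)
Op 5: merge R1<->R2 -> R1=(0,4,3) R2=(0,4,3)
Op 6: inc R0 by 5 -> R0=(5,4,3) value=12
Op 7: inc R2 by 2 -> R2=(0,4,5) value=9
Op 8: inc R1 by 2 -> R1=(0,6,3) value=9

Answer: 5 4 3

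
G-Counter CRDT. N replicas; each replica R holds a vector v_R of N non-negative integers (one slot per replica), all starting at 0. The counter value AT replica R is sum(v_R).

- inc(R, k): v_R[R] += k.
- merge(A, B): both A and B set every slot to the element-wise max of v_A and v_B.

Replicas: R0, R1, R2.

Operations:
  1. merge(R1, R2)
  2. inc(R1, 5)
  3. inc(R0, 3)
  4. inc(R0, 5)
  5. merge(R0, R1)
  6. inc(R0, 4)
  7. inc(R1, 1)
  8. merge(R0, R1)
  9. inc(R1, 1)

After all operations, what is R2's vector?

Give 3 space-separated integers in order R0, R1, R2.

Answer: 0 0 0

Derivation:
Op 1: merge R1<->R2 -> R1=(0,0,0) R2=(0,0,0)
Op 2: inc R1 by 5 -> R1=(0,5,0) value=5
Op 3: inc R0 by 3 -> R0=(3,0,0) value=3
Op 4: inc R0 by 5 -> R0=(8,0,0) value=8
Op 5: merge R0<->R1 -> R0=(8,5,0) R1=(8,5,0)
Op 6: inc R0 by 4 -> R0=(12,5,0) value=17
Op 7: inc R1 by 1 -> R1=(8,6,0) value=14
Op 8: merge R0<->R1 -> R0=(12,6,0) R1=(12,6,0)
Op 9: inc R1 by 1 -> R1=(12,7,0) value=19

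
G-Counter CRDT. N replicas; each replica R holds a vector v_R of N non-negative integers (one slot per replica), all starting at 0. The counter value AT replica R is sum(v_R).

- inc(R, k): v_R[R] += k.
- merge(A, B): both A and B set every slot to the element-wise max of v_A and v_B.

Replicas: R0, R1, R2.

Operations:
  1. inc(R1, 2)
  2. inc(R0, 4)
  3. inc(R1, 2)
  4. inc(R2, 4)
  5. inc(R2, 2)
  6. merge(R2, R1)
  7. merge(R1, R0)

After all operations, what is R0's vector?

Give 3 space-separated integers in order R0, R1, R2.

Answer: 4 4 6

Derivation:
Op 1: inc R1 by 2 -> R1=(0,2,0) value=2
Op 2: inc R0 by 4 -> R0=(4,0,0) value=4
Op 3: inc R1 by 2 -> R1=(0,4,0) value=4
Op 4: inc R2 by 4 -> R2=(0,0,4) value=4
Op 5: inc R2 by 2 -> R2=(0,0,6) value=6
Op 6: merge R2<->R1 -> R2=(0,4,6) R1=(0,4,6)
Op 7: merge R1<->R0 -> R1=(4,4,6) R0=(4,4,6)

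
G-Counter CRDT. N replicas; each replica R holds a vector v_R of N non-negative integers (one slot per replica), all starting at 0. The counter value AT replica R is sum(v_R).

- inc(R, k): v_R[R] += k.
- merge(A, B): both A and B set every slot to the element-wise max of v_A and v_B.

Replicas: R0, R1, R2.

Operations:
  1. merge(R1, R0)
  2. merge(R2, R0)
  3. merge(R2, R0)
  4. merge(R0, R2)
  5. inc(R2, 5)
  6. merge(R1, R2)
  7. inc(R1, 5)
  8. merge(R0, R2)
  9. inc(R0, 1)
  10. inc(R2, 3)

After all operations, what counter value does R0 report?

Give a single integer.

Answer: 6

Derivation:
Op 1: merge R1<->R0 -> R1=(0,0,0) R0=(0,0,0)
Op 2: merge R2<->R0 -> R2=(0,0,0) R0=(0,0,0)
Op 3: merge R2<->R0 -> R2=(0,0,0) R0=(0,0,0)
Op 4: merge R0<->R2 -> R0=(0,0,0) R2=(0,0,0)
Op 5: inc R2 by 5 -> R2=(0,0,5) value=5
Op 6: merge R1<->R2 -> R1=(0,0,5) R2=(0,0,5)
Op 7: inc R1 by 5 -> R1=(0,5,5) value=10
Op 8: merge R0<->R2 -> R0=(0,0,5) R2=(0,0,5)
Op 9: inc R0 by 1 -> R0=(1,0,5) value=6
Op 10: inc R2 by 3 -> R2=(0,0,8) value=8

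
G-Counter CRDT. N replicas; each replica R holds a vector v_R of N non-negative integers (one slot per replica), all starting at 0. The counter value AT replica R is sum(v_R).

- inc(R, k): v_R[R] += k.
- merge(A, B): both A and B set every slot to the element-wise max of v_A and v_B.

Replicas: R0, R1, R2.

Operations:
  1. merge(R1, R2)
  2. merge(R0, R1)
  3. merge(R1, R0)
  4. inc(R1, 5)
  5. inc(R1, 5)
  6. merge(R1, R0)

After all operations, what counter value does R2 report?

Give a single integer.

Answer: 0

Derivation:
Op 1: merge R1<->R2 -> R1=(0,0,0) R2=(0,0,0)
Op 2: merge R0<->R1 -> R0=(0,0,0) R1=(0,0,0)
Op 3: merge R1<->R0 -> R1=(0,0,0) R0=(0,0,0)
Op 4: inc R1 by 5 -> R1=(0,5,0) value=5
Op 5: inc R1 by 5 -> R1=(0,10,0) value=10
Op 6: merge R1<->R0 -> R1=(0,10,0) R0=(0,10,0)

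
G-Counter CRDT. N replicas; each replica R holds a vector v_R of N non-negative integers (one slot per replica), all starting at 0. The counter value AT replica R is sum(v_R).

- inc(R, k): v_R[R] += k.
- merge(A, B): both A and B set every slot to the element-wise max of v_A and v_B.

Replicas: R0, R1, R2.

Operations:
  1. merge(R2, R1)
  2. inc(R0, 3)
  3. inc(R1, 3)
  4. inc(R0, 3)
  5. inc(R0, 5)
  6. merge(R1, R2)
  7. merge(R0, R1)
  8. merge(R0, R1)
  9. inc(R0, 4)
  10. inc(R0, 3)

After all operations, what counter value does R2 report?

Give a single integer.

Answer: 3

Derivation:
Op 1: merge R2<->R1 -> R2=(0,0,0) R1=(0,0,0)
Op 2: inc R0 by 3 -> R0=(3,0,0) value=3
Op 3: inc R1 by 3 -> R1=(0,3,0) value=3
Op 4: inc R0 by 3 -> R0=(6,0,0) value=6
Op 5: inc R0 by 5 -> R0=(11,0,0) value=11
Op 6: merge R1<->R2 -> R1=(0,3,0) R2=(0,3,0)
Op 7: merge R0<->R1 -> R0=(11,3,0) R1=(11,3,0)
Op 8: merge R0<->R1 -> R0=(11,3,0) R1=(11,3,0)
Op 9: inc R0 by 4 -> R0=(15,3,0) value=18
Op 10: inc R0 by 3 -> R0=(18,3,0) value=21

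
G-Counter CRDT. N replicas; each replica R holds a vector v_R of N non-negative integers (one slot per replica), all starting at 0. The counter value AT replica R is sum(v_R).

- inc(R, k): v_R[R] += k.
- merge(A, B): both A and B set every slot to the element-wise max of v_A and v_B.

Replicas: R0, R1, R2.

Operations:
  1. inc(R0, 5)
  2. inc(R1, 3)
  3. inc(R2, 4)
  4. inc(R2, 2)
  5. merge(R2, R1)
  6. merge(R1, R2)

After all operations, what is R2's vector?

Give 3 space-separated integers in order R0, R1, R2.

Answer: 0 3 6

Derivation:
Op 1: inc R0 by 5 -> R0=(5,0,0) value=5
Op 2: inc R1 by 3 -> R1=(0,3,0) value=3
Op 3: inc R2 by 4 -> R2=(0,0,4) value=4
Op 4: inc R2 by 2 -> R2=(0,0,6) value=6
Op 5: merge R2<->R1 -> R2=(0,3,6) R1=(0,3,6)
Op 6: merge R1<->R2 -> R1=(0,3,6) R2=(0,3,6)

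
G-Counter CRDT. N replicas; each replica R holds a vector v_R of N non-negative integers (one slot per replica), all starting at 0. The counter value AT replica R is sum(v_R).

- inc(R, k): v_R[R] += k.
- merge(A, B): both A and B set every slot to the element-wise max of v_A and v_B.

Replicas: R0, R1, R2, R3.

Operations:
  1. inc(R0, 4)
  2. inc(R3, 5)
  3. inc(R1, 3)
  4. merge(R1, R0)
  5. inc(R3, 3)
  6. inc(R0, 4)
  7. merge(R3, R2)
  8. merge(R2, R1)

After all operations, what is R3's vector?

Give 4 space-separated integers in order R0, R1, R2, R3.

Op 1: inc R0 by 4 -> R0=(4,0,0,0) value=4
Op 2: inc R3 by 5 -> R3=(0,0,0,5) value=5
Op 3: inc R1 by 3 -> R1=(0,3,0,0) value=3
Op 4: merge R1<->R0 -> R1=(4,3,0,0) R0=(4,3,0,0)
Op 5: inc R3 by 3 -> R3=(0,0,0,8) value=8
Op 6: inc R0 by 4 -> R0=(8,3,0,0) value=11
Op 7: merge R3<->R2 -> R3=(0,0,0,8) R2=(0,0,0,8)
Op 8: merge R2<->R1 -> R2=(4,3,0,8) R1=(4,3,0,8)

Answer: 0 0 0 8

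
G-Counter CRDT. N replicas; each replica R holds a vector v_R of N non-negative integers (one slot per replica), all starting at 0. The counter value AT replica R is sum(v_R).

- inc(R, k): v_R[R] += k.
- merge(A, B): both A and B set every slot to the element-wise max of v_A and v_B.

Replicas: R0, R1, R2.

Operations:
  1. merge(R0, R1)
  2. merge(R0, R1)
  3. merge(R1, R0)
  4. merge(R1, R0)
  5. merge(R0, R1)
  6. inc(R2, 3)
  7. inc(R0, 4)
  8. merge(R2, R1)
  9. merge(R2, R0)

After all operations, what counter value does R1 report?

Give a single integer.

Answer: 3

Derivation:
Op 1: merge R0<->R1 -> R0=(0,0,0) R1=(0,0,0)
Op 2: merge R0<->R1 -> R0=(0,0,0) R1=(0,0,0)
Op 3: merge R1<->R0 -> R1=(0,0,0) R0=(0,0,0)
Op 4: merge R1<->R0 -> R1=(0,0,0) R0=(0,0,0)
Op 5: merge R0<->R1 -> R0=(0,0,0) R1=(0,0,0)
Op 6: inc R2 by 3 -> R2=(0,0,3) value=3
Op 7: inc R0 by 4 -> R0=(4,0,0) value=4
Op 8: merge R2<->R1 -> R2=(0,0,3) R1=(0,0,3)
Op 9: merge R2<->R0 -> R2=(4,0,3) R0=(4,0,3)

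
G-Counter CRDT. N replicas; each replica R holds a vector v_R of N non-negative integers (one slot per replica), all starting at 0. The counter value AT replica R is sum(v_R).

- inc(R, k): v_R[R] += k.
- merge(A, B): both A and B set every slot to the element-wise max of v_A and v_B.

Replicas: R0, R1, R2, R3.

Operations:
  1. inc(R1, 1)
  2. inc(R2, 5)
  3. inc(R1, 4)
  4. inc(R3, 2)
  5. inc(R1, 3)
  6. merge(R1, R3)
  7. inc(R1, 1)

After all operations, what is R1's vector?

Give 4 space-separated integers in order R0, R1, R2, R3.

Answer: 0 9 0 2

Derivation:
Op 1: inc R1 by 1 -> R1=(0,1,0,0) value=1
Op 2: inc R2 by 5 -> R2=(0,0,5,0) value=5
Op 3: inc R1 by 4 -> R1=(0,5,0,0) value=5
Op 4: inc R3 by 2 -> R3=(0,0,0,2) value=2
Op 5: inc R1 by 3 -> R1=(0,8,0,0) value=8
Op 6: merge R1<->R3 -> R1=(0,8,0,2) R3=(0,8,0,2)
Op 7: inc R1 by 1 -> R1=(0,9,0,2) value=11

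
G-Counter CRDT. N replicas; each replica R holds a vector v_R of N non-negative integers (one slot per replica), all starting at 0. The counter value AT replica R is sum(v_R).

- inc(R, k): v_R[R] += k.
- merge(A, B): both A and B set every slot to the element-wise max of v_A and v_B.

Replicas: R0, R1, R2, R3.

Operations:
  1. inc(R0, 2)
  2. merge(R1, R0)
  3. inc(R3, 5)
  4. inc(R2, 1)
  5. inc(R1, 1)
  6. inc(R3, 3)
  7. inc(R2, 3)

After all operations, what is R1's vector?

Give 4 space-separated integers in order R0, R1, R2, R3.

Op 1: inc R0 by 2 -> R0=(2,0,0,0) value=2
Op 2: merge R1<->R0 -> R1=(2,0,0,0) R0=(2,0,0,0)
Op 3: inc R3 by 5 -> R3=(0,0,0,5) value=5
Op 4: inc R2 by 1 -> R2=(0,0,1,0) value=1
Op 5: inc R1 by 1 -> R1=(2,1,0,0) value=3
Op 6: inc R3 by 3 -> R3=(0,0,0,8) value=8
Op 7: inc R2 by 3 -> R2=(0,0,4,0) value=4

Answer: 2 1 0 0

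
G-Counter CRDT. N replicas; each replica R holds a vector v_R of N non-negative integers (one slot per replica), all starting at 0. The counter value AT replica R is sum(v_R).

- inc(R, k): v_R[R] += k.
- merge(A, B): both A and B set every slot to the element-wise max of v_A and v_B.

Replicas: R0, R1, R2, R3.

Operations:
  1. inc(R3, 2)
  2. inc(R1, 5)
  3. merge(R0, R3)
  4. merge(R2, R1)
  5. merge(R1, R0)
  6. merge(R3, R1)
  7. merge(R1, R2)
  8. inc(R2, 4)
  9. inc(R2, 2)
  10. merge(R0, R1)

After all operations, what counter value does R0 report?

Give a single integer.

Answer: 7

Derivation:
Op 1: inc R3 by 2 -> R3=(0,0,0,2) value=2
Op 2: inc R1 by 5 -> R1=(0,5,0,0) value=5
Op 3: merge R0<->R3 -> R0=(0,0,0,2) R3=(0,0,0,2)
Op 4: merge R2<->R1 -> R2=(0,5,0,0) R1=(0,5,0,0)
Op 5: merge R1<->R0 -> R1=(0,5,0,2) R0=(0,5,0,2)
Op 6: merge R3<->R1 -> R3=(0,5,0,2) R1=(0,5,0,2)
Op 7: merge R1<->R2 -> R1=(0,5,0,2) R2=(0,5,0,2)
Op 8: inc R2 by 4 -> R2=(0,5,4,2) value=11
Op 9: inc R2 by 2 -> R2=(0,5,6,2) value=13
Op 10: merge R0<->R1 -> R0=(0,5,0,2) R1=(0,5,0,2)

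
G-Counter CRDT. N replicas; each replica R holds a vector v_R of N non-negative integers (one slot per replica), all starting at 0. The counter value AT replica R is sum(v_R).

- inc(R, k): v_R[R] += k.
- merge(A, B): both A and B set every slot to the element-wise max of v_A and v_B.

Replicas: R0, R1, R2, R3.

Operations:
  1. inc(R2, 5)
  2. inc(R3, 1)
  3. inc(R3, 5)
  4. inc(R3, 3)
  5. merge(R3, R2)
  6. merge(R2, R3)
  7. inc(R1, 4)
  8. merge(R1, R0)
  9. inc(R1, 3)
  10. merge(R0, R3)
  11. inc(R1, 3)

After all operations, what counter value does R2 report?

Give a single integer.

Answer: 14

Derivation:
Op 1: inc R2 by 5 -> R2=(0,0,5,0) value=5
Op 2: inc R3 by 1 -> R3=(0,0,0,1) value=1
Op 3: inc R3 by 5 -> R3=(0,0,0,6) value=6
Op 4: inc R3 by 3 -> R3=(0,0,0,9) value=9
Op 5: merge R3<->R2 -> R3=(0,0,5,9) R2=(0,0,5,9)
Op 6: merge R2<->R3 -> R2=(0,0,5,9) R3=(0,0,5,9)
Op 7: inc R1 by 4 -> R1=(0,4,0,0) value=4
Op 8: merge R1<->R0 -> R1=(0,4,0,0) R0=(0,4,0,0)
Op 9: inc R1 by 3 -> R1=(0,7,0,0) value=7
Op 10: merge R0<->R3 -> R0=(0,4,5,9) R3=(0,4,5,9)
Op 11: inc R1 by 3 -> R1=(0,10,0,0) value=10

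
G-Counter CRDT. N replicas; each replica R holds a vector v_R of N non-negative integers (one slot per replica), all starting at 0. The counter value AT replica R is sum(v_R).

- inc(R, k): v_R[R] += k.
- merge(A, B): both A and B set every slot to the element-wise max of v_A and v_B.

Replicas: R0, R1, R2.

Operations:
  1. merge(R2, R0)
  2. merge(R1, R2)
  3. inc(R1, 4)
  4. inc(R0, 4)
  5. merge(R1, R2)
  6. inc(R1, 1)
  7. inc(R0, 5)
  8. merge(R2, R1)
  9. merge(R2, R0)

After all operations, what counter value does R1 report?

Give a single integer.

Answer: 5

Derivation:
Op 1: merge R2<->R0 -> R2=(0,0,0) R0=(0,0,0)
Op 2: merge R1<->R2 -> R1=(0,0,0) R2=(0,0,0)
Op 3: inc R1 by 4 -> R1=(0,4,0) value=4
Op 4: inc R0 by 4 -> R0=(4,0,0) value=4
Op 5: merge R1<->R2 -> R1=(0,4,0) R2=(0,4,0)
Op 6: inc R1 by 1 -> R1=(0,5,0) value=5
Op 7: inc R0 by 5 -> R0=(9,0,0) value=9
Op 8: merge R2<->R1 -> R2=(0,5,0) R1=(0,5,0)
Op 9: merge R2<->R0 -> R2=(9,5,0) R0=(9,5,0)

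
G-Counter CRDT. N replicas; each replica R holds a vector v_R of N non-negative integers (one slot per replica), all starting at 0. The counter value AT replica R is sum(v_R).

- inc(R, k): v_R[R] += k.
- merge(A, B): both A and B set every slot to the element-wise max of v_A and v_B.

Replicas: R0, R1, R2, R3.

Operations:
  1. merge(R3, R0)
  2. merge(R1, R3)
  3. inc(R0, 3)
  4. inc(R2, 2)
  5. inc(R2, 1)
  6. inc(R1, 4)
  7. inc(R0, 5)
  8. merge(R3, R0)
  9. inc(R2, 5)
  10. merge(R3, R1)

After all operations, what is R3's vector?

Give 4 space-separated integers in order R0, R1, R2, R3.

Answer: 8 4 0 0

Derivation:
Op 1: merge R3<->R0 -> R3=(0,0,0,0) R0=(0,0,0,0)
Op 2: merge R1<->R3 -> R1=(0,0,0,0) R3=(0,0,0,0)
Op 3: inc R0 by 3 -> R0=(3,0,0,0) value=3
Op 4: inc R2 by 2 -> R2=(0,0,2,0) value=2
Op 5: inc R2 by 1 -> R2=(0,0,3,0) value=3
Op 6: inc R1 by 4 -> R1=(0,4,0,0) value=4
Op 7: inc R0 by 5 -> R0=(8,0,0,0) value=8
Op 8: merge R3<->R0 -> R3=(8,0,0,0) R0=(8,0,0,0)
Op 9: inc R2 by 5 -> R2=(0,0,8,0) value=8
Op 10: merge R3<->R1 -> R3=(8,4,0,0) R1=(8,4,0,0)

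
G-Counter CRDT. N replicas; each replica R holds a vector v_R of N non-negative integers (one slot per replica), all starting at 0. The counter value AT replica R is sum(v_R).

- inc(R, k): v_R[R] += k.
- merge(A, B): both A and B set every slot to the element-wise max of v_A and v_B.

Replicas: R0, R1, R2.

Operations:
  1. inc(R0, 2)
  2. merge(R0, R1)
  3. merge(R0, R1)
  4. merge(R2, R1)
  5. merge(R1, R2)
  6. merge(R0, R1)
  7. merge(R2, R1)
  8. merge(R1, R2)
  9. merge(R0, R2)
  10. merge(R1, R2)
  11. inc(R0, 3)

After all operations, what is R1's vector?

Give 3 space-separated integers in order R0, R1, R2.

Op 1: inc R0 by 2 -> R0=(2,0,0) value=2
Op 2: merge R0<->R1 -> R0=(2,0,0) R1=(2,0,0)
Op 3: merge R0<->R1 -> R0=(2,0,0) R1=(2,0,0)
Op 4: merge R2<->R1 -> R2=(2,0,0) R1=(2,0,0)
Op 5: merge R1<->R2 -> R1=(2,0,0) R2=(2,0,0)
Op 6: merge R0<->R1 -> R0=(2,0,0) R1=(2,0,0)
Op 7: merge R2<->R1 -> R2=(2,0,0) R1=(2,0,0)
Op 8: merge R1<->R2 -> R1=(2,0,0) R2=(2,0,0)
Op 9: merge R0<->R2 -> R0=(2,0,0) R2=(2,0,0)
Op 10: merge R1<->R2 -> R1=(2,0,0) R2=(2,0,0)
Op 11: inc R0 by 3 -> R0=(5,0,0) value=5

Answer: 2 0 0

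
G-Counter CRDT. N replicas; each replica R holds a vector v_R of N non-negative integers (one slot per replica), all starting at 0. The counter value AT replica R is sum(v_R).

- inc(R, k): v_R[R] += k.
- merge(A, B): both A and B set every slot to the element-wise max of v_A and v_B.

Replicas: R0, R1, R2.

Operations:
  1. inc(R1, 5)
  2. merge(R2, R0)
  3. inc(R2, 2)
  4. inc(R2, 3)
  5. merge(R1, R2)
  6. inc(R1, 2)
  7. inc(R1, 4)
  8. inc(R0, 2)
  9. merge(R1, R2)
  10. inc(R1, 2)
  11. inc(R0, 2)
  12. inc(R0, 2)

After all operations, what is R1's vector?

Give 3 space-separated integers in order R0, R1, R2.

Op 1: inc R1 by 5 -> R1=(0,5,0) value=5
Op 2: merge R2<->R0 -> R2=(0,0,0) R0=(0,0,0)
Op 3: inc R2 by 2 -> R2=(0,0,2) value=2
Op 4: inc R2 by 3 -> R2=(0,0,5) value=5
Op 5: merge R1<->R2 -> R1=(0,5,5) R2=(0,5,5)
Op 6: inc R1 by 2 -> R1=(0,7,5) value=12
Op 7: inc R1 by 4 -> R1=(0,11,5) value=16
Op 8: inc R0 by 2 -> R0=(2,0,0) value=2
Op 9: merge R1<->R2 -> R1=(0,11,5) R2=(0,11,5)
Op 10: inc R1 by 2 -> R1=(0,13,5) value=18
Op 11: inc R0 by 2 -> R0=(4,0,0) value=4
Op 12: inc R0 by 2 -> R0=(6,0,0) value=6

Answer: 0 13 5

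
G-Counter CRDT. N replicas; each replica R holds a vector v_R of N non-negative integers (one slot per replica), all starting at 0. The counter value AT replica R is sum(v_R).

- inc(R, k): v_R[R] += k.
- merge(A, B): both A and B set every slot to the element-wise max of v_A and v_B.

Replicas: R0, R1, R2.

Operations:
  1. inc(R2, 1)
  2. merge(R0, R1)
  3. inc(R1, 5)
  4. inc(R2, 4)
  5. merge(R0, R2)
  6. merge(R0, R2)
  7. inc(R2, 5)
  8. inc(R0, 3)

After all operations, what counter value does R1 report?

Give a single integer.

Op 1: inc R2 by 1 -> R2=(0,0,1) value=1
Op 2: merge R0<->R1 -> R0=(0,0,0) R1=(0,0,0)
Op 3: inc R1 by 5 -> R1=(0,5,0) value=5
Op 4: inc R2 by 4 -> R2=(0,0,5) value=5
Op 5: merge R0<->R2 -> R0=(0,0,5) R2=(0,0,5)
Op 6: merge R0<->R2 -> R0=(0,0,5) R2=(0,0,5)
Op 7: inc R2 by 5 -> R2=(0,0,10) value=10
Op 8: inc R0 by 3 -> R0=(3,0,5) value=8

Answer: 5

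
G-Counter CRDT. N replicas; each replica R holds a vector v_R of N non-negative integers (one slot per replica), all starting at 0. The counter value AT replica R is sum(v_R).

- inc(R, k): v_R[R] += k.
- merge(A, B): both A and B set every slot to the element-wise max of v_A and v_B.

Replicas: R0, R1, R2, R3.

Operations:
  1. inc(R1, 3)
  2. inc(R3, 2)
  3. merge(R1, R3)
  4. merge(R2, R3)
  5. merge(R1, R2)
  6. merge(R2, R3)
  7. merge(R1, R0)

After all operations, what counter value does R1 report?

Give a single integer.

Answer: 5

Derivation:
Op 1: inc R1 by 3 -> R1=(0,3,0,0) value=3
Op 2: inc R3 by 2 -> R3=(0,0,0,2) value=2
Op 3: merge R1<->R3 -> R1=(0,3,0,2) R3=(0,3,0,2)
Op 4: merge R2<->R3 -> R2=(0,3,0,2) R3=(0,3,0,2)
Op 5: merge R1<->R2 -> R1=(0,3,0,2) R2=(0,3,0,2)
Op 6: merge R2<->R3 -> R2=(0,3,0,2) R3=(0,3,0,2)
Op 7: merge R1<->R0 -> R1=(0,3,0,2) R0=(0,3,0,2)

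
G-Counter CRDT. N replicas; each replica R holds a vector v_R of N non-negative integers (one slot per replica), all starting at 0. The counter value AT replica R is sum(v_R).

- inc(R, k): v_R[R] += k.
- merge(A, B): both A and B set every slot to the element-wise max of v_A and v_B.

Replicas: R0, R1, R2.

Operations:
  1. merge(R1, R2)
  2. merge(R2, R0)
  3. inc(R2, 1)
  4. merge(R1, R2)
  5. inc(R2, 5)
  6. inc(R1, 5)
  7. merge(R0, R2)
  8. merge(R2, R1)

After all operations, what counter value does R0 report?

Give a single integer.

Answer: 6

Derivation:
Op 1: merge R1<->R2 -> R1=(0,0,0) R2=(0,0,0)
Op 2: merge R2<->R0 -> R2=(0,0,0) R0=(0,0,0)
Op 3: inc R2 by 1 -> R2=(0,0,1) value=1
Op 4: merge R1<->R2 -> R1=(0,0,1) R2=(0,0,1)
Op 5: inc R2 by 5 -> R2=(0,0,6) value=6
Op 6: inc R1 by 5 -> R1=(0,5,1) value=6
Op 7: merge R0<->R2 -> R0=(0,0,6) R2=(0,0,6)
Op 8: merge R2<->R1 -> R2=(0,5,6) R1=(0,5,6)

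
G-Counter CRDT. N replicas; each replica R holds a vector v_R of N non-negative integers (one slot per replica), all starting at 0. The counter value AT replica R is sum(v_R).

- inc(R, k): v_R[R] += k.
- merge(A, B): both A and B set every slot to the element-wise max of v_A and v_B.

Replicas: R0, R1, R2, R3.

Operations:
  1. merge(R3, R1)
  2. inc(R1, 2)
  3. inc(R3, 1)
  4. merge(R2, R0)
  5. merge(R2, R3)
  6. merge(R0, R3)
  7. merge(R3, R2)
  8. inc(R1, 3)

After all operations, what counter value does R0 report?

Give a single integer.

Op 1: merge R3<->R1 -> R3=(0,0,0,0) R1=(0,0,0,0)
Op 2: inc R1 by 2 -> R1=(0,2,0,0) value=2
Op 3: inc R3 by 1 -> R3=(0,0,0,1) value=1
Op 4: merge R2<->R0 -> R2=(0,0,0,0) R0=(0,0,0,0)
Op 5: merge R2<->R3 -> R2=(0,0,0,1) R3=(0,0,0,1)
Op 6: merge R0<->R3 -> R0=(0,0,0,1) R3=(0,0,0,1)
Op 7: merge R3<->R2 -> R3=(0,0,0,1) R2=(0,0,0,1)
Op 8: inc R1 by 3 -> R1=(0,5,0,0) value=5

Answer: 1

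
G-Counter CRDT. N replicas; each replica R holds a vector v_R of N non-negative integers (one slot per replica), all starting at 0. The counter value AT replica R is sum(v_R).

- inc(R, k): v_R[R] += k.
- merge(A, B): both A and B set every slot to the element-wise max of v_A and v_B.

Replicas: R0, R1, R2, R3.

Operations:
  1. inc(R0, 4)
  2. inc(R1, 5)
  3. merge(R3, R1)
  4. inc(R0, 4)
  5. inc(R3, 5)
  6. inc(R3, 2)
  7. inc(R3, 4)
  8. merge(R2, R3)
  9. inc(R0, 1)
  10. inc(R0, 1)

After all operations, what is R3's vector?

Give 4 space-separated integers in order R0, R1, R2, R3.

Answer: 0 5 0 11

Derivation:
Op 1: inc R0 by 4 -> R0=(4,0,0,0) value=4
Op 2: inc R1 by 5 -> R1=(0,5,0,0) value=5
Op 3: merge R3<->R1 -> R3=(0,5,0,0) R1=(0,5,0,0)
Op 4: inc R0 by 4 -> R0=(8,0,0,0) value=8
Op 5: inc R3 by 5 -> R3=(0,5,0,5) value=10
Op 6: inc R3 by 2 -> R3=(0,5,0,7) value=12
Op 7: inc R3 by 4 -> R3=(0,5,0,11) value=16
Op 8: merge R2<->R3 -> R2=(0,5,0,11) R3=(0,5,0,11)
Op 9: inc R0 by 1 -> R0=(9,0,0,0) value=9
Op 10: inc R0 by 1 -> R0=(10,0,0,0) value=10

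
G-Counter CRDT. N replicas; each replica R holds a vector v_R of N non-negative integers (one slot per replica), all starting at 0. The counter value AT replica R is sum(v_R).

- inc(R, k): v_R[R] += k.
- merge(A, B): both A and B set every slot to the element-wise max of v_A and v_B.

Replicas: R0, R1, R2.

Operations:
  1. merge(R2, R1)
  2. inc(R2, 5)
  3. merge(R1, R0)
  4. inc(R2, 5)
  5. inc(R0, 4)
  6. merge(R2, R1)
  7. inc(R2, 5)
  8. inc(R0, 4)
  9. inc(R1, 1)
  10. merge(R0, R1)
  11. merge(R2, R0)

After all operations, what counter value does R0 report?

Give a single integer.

Op 1: merge R2<->R1 -> R2=(0,0,0) R1=(0,0,0)
Op 2: inc R2 by 5 -> R2=(0,0,5) value=5
Op 3: merge R1<->R0 -> R1=(0,0,0) R0=(0,0,0)
Op 4: inc R2 by 5 -> R2=(0,0,10) value=10
Op 5: inc R0 by 4 -> R0=(4,0,0) value=4
Op 6: merge R2<->R1 -> R2=(0,0,10) R1=(0,0,10)
Op 7: inc R2 by 5 -> R2=(0,0,15) value=15
Op 8: inc R0 by 4 -> R0=(8,0,0) value=8
Op 9: inc R1 by 1 -> R1=(0,1,10) value=11
Op 10: merge R0<->R1 -> R0=(8,1,10) R1=(8,1,10)
Op 11: merge R2<->R0 -> R2=(8,1,15) R0=(8,1,15)

Answer: 24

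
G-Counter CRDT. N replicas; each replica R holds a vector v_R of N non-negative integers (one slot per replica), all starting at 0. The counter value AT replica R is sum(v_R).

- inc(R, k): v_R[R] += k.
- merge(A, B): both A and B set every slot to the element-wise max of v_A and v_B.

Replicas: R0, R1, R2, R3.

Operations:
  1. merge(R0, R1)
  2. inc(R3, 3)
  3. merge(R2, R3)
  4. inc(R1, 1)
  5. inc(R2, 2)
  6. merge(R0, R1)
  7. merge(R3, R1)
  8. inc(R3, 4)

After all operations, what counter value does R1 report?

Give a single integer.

Answer: 4

Derivation:
Op 1: merge R0<->R1 -> R0=(0,0,0,0) R1=(0,0,0,0)
Op 2: inc R3 by 3 -> R3=(0,0,0,3) value=3
Op 3: merge R2<->R3 -> R2=(0,0,0,3) R3=(0,0,0,3)
Op 4: inc R1 by 1 -> R1=(0,1,0,0) value=1
Op 5: inc R2 by 2 -> R2=(0,0,2,3) value=5
Op 6: merge R0<->R1 -> R0=(0,1,0,0) R1=(0,1,0,0)
Op 7: merge R3<->R1 -> R3=(0,1,0,3) R1=(0,1,0,3)
Op 8: inc R3 by 4 -> R3=(0,1,0,7) value=8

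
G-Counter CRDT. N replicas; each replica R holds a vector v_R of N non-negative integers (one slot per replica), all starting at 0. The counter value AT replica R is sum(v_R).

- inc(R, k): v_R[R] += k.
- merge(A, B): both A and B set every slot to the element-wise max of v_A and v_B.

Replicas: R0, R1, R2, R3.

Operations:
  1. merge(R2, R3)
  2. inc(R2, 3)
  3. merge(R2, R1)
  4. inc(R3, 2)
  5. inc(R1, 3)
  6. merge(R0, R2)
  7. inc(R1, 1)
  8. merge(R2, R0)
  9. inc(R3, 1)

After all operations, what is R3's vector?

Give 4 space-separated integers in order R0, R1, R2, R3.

Op 1: merge R2<->R3 -> R2=(0,0,0,0) R3=(0,0,0,0)
Op 2: inc R2 by 3 -> R2=(0,0,3,0) value=3
Op 3: merge R2<->R1 -> R2=(0,0,3,0) R1=(0,0,3,0)
Op 4: inc R3 by 2 -> R3=(0,0,0,2) value=2
Op 5: inc R1 by 3 -> R1=(0,3,3,0) value=6
Op 6: merge R0<->R2 -> R0=(0,0,3,0) R2=(0,0,3,0)
Op 7: inc R1 by 1 -> R1=(0,4,3,0) value=7
Op 8: merge R2<->R0 -> R2=(0,0,3,0) R0=(0,0,3,0)
Op 9: inc R3 by 1 -> R3=(0,0,0,3) value=3

Answer: 0 0 0 3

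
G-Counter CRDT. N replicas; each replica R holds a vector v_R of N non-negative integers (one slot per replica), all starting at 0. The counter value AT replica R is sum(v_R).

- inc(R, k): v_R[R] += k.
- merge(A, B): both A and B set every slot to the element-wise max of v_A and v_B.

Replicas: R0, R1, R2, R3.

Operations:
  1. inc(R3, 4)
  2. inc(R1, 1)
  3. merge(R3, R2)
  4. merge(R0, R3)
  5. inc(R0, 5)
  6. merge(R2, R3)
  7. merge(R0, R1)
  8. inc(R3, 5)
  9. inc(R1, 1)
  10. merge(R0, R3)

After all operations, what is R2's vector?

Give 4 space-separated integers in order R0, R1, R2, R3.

Answer: 0 0 0 4

Derivation:
Op 1: inc R3 by 4 -> R3=(0,0,0,4) value=4
Op 2: inc R1 by 1 -> R1=(0,1,0,0) value=1
Op 3: merge R3<->R2 -> R3=(0,0,0,4) R2=(0,0,0,4)
Op 4: merge R0<->R3 -> R0=(0,0,0,4) R3=(0,0,0,4)
Op 5: inc R0 by 5 -> R0=(5,0,0,4) value=9
Op 6: merge R2<->R3 -> R2=(0,0,0,4) R3=(0,0,0,4)
Op 7: merge R0<->R1 -> R0=(5,1,0,4) R1=(5,1,0,4)
Op 8: inc R3 by 5 -> R3=(0,0,0,9) value=9
Op 9: inc R1 by 1 -> R1=(5,2,0,4) value=11
Op 10: merge R0<->R3 -> R0=(5,1,0,9) R3=(5,1,0,9)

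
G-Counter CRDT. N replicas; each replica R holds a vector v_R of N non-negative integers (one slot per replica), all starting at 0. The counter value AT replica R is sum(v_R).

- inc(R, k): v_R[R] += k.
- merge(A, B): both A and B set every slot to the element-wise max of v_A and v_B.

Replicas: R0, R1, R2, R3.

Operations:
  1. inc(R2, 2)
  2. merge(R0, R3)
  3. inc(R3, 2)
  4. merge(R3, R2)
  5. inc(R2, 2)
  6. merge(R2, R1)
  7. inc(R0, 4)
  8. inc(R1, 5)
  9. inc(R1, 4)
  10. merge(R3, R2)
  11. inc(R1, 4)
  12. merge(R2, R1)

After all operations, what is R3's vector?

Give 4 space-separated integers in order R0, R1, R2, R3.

Op 1: inc R2 by 2 -> R2=(0,0,2,0) value=2
Op 2: merge R0<->R3 -> R0=(0,0,0,0) R3=(0,0,0,0)
Op 3: inc R3 by 2 -> R3=(0,0,0,2) value=2
Op 4: merge R3<->R2 -> R3=(0,0,2,2) R2=(0,0,2,2)
Op 5: inc R2 by 2 -> R2=(0,0,4,2) value=6
Op 6: merge R2<->R1 -> R2=(0,0,4,2) R1=(0,0,4,2)
Op 7: inc R0 by 4 -> R0=(4,0,0,0) value=4
Op 8: inc R1 by 5 -> R1=(0,5,4,2) value=11
Op 9: inc R1 by 4 -> R1=(0,9,4,2) value=15
Op 10: merge R3<->R2 -> R3=(0,0,4,2) R2=(0,0,4,2)
Op 11: inc R1 by 4 -> R1=(0,13,4,2) value=19
Op 12: merge R2<->R1 -> R2=(0,13,4,2) R1=(0,13,4,2)

Answer: 0 0 4 2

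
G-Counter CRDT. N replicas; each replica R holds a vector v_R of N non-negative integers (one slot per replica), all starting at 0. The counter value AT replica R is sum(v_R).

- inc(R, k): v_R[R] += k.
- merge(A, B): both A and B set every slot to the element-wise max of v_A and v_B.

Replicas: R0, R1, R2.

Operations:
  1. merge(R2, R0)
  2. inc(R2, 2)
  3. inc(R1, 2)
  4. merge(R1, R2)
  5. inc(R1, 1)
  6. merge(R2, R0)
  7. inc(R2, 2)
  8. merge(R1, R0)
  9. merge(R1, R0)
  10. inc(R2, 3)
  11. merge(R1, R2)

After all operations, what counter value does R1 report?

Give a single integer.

Op 1: merge R2<->R0 -> R2=(0,0,0) R0=(0,0,0)
Op 2: inc R2 by 2 -> R2=(0,0,2) value=2
Op 3: inc R1 by 2 -> R1=(0,2,0) value=2
Op 4: merge R1<->R2 -> R1=(0,2,2) R2=(0,2,2)
Op 5: inc R1 by 1 -> R1=(0,3,2) value=5
Op 6: merge R2<->R0 -> R2=(0,2,2) R0=(0,2,2)
Op 7: inc R2 by 2 -> R2=(0,2,4) value=6
Op 8: merge R1<->R0 -> R1=(0,3,2) R0=(0,3,2)
Op 9: merge R1<->R0 -> R1=(0,3,2) R0=(0,3,2)
Op 10: inc R2 by 3 -> R2=(0,2,7) value=9
Op 11: merge R1<->R2 -> R1=(0,3,7) R2=(0,3,7)

Answer: 10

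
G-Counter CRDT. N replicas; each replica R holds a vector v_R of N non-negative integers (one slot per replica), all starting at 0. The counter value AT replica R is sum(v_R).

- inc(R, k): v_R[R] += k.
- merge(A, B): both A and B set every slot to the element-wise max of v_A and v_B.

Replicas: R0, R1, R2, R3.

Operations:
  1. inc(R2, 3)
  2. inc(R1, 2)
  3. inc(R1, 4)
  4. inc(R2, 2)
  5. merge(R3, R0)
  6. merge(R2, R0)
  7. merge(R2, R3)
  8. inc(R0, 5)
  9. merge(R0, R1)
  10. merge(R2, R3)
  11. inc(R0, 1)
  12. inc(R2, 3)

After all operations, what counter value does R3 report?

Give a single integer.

Answer: 5

Derivation:
Op 1: inc R2 by 3 -> R2=(0,0,3,0) value=3
Op 2: inc R1 by 2 -> R1=(0,2,0,0) value=2
Op 3: inc R1 by 4 -> R1=(0,6,0,0) value=6
Op 4: inc R2 by 2 -> R2=(0,0,5,0) value=5
Op 5: merge R3<->R0 -> R3=(0,0,0,0) R0=(0,0,0,0)
Op 6: merge R2<->R0 -> R2=(0,0,5,0) R0=(0,0,5,0)
Op 7: merge R2<->R3 -> R2=(0,0,5,0) R3=(0,0,5,0)
Op 8: inc R0 by 5 -> R0=(5,0,5,0) value=10
Op 9: merge R0<->R1 -> R0=(5,6,5,0) R1=(5,6,5,0)
Op 10: merge R2<->R3 -> R2=(0,0,5,0) R3=(0,0,5,0)
Op 11: inc R0 by 1 -> R0=(6,6,5,0) value=17
Op 12: inc R2 by 3 -> R2=(0,0,8,0) value=8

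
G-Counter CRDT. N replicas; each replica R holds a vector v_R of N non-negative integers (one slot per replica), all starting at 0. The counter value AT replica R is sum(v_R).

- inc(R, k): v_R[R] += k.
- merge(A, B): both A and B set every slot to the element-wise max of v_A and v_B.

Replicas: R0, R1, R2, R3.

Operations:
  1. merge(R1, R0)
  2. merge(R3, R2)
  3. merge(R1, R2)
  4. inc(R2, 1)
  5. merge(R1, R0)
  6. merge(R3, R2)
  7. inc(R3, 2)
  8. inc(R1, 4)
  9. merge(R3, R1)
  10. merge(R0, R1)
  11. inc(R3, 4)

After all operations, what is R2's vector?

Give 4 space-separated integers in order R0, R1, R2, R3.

Answer: 0 0 1 0

Derivation:
Op 1: merge R1<->R0 -> R1=(0,0,0,0) R0=(0,0,0,0)
Op 2: merge R3<->R2 -> R3=(0,0,0,0) R2=(0,0,0,0)
Op 3: merge R1<->R2 -> R1=(0,0,0,0) R2=(0,0,0,0)
Op 4: inc R2 by 1 -> R2=(0,0,1,0) value=1
Op 5: merge R1<->R0 -> R1=(0,0,0,0) R0=(0,0,0,0)
Op 6: merge R3<->R2 -> R3=(0,0,1,0) R2=(0,0,1,0)
Op 7: inc R3 by 2 -> R3=(0,0,1,2) value=3
Op 8: inc R1 by 4 -> R1=(0,4,0,0) value=4
Op 9: merge R3<->R1 -> R3=(0,4,1,2) R1=(0,4,1,2)
Op 10: merge R0<->R1 -> R0=(0,4,1,2) R1=(0,4,1,2)
Op 11: inc R3 by 4 -> R3=(0,4,1,6) value=11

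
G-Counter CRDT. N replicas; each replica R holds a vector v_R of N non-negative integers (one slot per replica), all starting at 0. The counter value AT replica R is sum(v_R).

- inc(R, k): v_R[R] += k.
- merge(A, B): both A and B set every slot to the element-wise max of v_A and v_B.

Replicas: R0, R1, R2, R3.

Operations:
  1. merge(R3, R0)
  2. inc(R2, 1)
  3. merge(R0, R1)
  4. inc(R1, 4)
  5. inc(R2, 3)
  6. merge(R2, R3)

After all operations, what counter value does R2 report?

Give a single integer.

Op 1: merge R3<->R0 -> R3=(0,0,0,0) R0=(0,0,0,0)
Op 2: inc R2 by 1 -> R2=(0,0,1,0) value=1
Op 3: merge R0<->R1 -> R0=(0,0,0,0) R1=(0,0,0,0)
Op 4: inc R1 by 4 -> R1=(0,4,0,0) value=4
Op 5: inc R2 by 3 -> R2=(0,0,4,0) value=4
Op 6: merge R2<->R3 -> R2=(0,0,4,0) R3=(0,0,4,0)

Answer: 4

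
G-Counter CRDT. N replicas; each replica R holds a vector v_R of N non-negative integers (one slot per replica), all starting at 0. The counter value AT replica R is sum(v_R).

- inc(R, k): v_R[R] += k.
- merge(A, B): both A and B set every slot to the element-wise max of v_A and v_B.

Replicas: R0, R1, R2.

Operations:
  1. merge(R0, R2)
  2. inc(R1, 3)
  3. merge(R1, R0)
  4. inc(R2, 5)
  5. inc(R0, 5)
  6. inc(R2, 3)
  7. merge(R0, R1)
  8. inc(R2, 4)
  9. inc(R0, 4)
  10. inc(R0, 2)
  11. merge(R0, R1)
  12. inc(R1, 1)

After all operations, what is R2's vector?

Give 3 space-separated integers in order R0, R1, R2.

Answer: 0 0 12

Derivation:
Op 1: merge R0<->R2 -> R0=(0,0,0) R2=(0,0,0)
Op 2: inc R1 by 3 -> R1=(0,3,0) value=3
Op 3: merge R1<->R0 -> R1=(0,3,0) R0=(0,3,0)
Op 4: inc R2 by 5 -> R2=(0,0,5) value=5
Op 5: inc R0 by 5 -> R0=(5,3,0) value=8
Op 6: inc R2 by 3 -> R2=(0,0,8) value=8
Op 7: merge R0<->R1 -> R0=(5,3,0) R1=(5,3,0)
Op 8: inc R2 by 4 -> R2=(0,0,12) value=12
Op 9: inc R0 by 4 -> R0=(9,3,0) value=12
Op 10: inc R0 by 2 -> R0=(11,3,0) value=14
Op 11: merge R0<->R1 -> R0=(11,3,0) R1=(11,3,0)
Op 12: inc R1 by 1 -> R1=(11,4,0) value=15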